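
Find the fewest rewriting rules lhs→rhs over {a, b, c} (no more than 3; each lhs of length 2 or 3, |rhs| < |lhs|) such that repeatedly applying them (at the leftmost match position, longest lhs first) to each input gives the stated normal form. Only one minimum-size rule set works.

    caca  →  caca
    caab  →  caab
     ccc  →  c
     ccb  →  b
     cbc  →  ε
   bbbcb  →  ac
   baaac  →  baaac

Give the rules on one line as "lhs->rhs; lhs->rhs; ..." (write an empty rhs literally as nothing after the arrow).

bbb->a; cb->c; cc->

  | caca
  | caab
  | ccc => c
  | ccb => b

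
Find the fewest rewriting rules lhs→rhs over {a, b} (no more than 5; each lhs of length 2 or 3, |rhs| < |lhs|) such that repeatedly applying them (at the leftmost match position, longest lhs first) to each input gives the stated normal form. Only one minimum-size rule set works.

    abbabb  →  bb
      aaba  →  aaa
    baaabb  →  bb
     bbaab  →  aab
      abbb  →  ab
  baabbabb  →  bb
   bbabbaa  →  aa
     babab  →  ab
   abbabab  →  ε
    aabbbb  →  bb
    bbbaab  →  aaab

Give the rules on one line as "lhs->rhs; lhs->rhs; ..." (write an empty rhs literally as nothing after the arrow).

  | abbabb => bbabb => bb
  | aaba => aaa
  | baaabb => aaabb => aabb => abb => bb
  | bbaab => baab => aab

abb->bb; ba->a; bab->; bbb->ab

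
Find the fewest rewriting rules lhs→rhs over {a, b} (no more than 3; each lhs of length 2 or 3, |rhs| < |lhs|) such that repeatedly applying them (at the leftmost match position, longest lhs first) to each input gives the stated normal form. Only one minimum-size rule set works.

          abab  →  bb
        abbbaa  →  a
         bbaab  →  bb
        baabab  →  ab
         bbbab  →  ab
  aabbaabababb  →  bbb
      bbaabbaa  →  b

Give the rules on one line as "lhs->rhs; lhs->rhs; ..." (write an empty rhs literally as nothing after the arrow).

aa->b; ba->a

  | abab => aab => bb
  | abbbaa => abbaa => abaa => aaa => ba => a
  | bbaab => baab => aab => bb
  | baabab => aabab => bbab => bab => ab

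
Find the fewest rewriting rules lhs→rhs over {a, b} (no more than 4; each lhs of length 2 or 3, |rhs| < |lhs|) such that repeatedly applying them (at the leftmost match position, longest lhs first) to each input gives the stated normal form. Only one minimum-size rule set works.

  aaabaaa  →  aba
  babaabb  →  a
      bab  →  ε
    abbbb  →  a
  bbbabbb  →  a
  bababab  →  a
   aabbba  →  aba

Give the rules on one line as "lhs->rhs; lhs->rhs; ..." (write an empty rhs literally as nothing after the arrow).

aa->a; bab->; bb->a

  | aaabaaa => aabaaa => abaaa => abaa => aba
  | babaabb => aabb => abb => aa => a
  | bab => ε
  | abbbb => aabb => abb => aa => a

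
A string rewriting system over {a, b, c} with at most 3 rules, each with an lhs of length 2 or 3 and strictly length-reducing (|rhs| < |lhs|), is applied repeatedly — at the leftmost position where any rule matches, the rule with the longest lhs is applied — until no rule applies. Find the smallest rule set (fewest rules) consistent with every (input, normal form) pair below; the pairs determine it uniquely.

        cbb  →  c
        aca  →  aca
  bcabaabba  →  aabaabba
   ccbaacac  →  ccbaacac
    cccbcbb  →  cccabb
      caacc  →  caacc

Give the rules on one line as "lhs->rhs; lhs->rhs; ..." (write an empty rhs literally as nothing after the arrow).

  | cbb => c
  | aca
  | bcabaabba => aabaabba
  | ccbaacac

bc->a; cbb->c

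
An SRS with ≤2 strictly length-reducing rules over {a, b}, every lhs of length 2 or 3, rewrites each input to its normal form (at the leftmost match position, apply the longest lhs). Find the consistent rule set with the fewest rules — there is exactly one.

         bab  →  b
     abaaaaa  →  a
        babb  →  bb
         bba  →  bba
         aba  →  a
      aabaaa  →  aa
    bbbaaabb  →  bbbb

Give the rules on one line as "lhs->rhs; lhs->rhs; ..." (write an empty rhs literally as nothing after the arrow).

  | bab => b
  | abaaaaa => aaaaa => aaa => a
  | babb => bb
  | bba

aaa->a; ab->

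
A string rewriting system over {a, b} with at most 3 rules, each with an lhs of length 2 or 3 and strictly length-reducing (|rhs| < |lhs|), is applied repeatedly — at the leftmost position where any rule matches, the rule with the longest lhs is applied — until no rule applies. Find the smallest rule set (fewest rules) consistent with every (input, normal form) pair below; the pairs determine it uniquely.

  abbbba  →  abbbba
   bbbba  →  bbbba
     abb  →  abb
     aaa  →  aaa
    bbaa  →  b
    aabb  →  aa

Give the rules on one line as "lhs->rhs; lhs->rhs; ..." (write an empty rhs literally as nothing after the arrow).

aab->aa; baa->

  | abbbba
  | bbbba
  | abb
  | aaa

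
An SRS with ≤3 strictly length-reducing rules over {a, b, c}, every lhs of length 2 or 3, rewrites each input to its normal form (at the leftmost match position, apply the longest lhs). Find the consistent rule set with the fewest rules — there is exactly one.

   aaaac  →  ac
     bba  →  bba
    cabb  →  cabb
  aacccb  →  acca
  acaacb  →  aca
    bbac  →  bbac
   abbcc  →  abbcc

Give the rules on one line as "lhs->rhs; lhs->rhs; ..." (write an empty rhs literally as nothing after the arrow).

  | aaaac => aaac => aac => ac
  | bba
  | cabb
  | aacccb => acccb => acca

aa->a; cb->a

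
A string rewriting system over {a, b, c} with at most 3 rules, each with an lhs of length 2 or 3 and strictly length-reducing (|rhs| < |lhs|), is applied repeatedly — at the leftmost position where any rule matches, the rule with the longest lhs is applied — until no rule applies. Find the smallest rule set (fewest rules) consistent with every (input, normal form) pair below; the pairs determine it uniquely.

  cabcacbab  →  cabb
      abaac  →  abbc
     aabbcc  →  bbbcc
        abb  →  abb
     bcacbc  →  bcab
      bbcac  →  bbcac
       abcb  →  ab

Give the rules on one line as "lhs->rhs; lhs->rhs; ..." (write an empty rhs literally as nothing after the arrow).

aa->b; cb->; cbc->b

  | cabcacbab => cabcaab => cabcbb => cabb
  | abaac => abbc
  | aabbcc => bbbcc
  | abb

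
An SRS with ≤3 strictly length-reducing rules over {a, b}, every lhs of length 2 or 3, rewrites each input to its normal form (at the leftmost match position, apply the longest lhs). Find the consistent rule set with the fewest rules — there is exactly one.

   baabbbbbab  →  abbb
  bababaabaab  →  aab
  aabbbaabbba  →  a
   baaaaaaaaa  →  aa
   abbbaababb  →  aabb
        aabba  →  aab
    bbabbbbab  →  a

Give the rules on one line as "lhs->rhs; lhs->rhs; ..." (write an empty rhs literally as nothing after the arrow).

aaa->a; ba->; bab->a

  | baabbbbbab => abbbbbab => abbbba => abbb
  | bababaabaab => aabaabaab => aaabaab => abaab => aab
  | aabbbaabbba => aabbabbba => aababba => aaaba => aba => a
  | baaaaaaaaa => aaaaaaaa => aaaaaa => aaaa => aa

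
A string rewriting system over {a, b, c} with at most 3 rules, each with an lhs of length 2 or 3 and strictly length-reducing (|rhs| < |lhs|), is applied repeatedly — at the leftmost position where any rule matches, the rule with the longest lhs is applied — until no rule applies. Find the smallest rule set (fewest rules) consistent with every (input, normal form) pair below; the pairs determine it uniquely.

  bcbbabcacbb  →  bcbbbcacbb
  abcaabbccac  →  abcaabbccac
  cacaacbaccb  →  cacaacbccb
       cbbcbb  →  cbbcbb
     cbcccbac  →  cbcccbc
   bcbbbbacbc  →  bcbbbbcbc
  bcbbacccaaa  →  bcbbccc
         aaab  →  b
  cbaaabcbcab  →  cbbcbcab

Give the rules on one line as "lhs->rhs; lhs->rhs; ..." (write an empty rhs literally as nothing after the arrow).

aaa->; ba->b

  | bcbbabcacbb => bcbbbcacbb
  | abcaabbccac
  | cacaacbaccb => cacaacbccb
  | cbbcbb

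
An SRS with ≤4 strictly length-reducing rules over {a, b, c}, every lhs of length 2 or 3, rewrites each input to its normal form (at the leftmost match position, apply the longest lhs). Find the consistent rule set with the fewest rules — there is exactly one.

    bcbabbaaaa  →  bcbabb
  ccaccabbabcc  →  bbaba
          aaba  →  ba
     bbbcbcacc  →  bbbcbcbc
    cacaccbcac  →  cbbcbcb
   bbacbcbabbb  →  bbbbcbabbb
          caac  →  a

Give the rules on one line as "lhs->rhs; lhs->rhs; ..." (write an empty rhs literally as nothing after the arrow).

  | bcbabbaaaa => bcbabbaa => bcbabb
  | ccaccabbabcc => aaccabbabcc => ccabbabcc => aabbabcc => bbabcc => bbaba
  | aaba => ba
  | bbbcbcacc => bbbcbcbc

aa->; ac->b; cc->a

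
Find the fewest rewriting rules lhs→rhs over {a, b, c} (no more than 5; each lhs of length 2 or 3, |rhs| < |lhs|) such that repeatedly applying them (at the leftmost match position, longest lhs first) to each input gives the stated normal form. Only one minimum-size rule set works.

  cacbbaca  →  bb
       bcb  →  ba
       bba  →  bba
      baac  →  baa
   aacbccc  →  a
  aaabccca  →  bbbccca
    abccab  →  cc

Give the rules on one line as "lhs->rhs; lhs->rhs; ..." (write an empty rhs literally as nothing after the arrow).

aaa->bb; ab->; ac->a; cb->a

  | cacbbaca => cabbaca => cbaca => aaca => aaa => bb
  | bcb => ba
  | bba
  | baac => baa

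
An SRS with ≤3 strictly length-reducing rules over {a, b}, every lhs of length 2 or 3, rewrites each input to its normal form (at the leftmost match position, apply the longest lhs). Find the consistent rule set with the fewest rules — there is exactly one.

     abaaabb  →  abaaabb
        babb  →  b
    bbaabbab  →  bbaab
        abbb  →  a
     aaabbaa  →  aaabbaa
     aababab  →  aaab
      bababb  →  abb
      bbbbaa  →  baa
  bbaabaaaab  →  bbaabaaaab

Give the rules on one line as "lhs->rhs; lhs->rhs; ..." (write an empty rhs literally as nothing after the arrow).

  | abaaabb
  | babb => b
  | bbaabbab => bbaab
  | abbb => a

bab->; bbb->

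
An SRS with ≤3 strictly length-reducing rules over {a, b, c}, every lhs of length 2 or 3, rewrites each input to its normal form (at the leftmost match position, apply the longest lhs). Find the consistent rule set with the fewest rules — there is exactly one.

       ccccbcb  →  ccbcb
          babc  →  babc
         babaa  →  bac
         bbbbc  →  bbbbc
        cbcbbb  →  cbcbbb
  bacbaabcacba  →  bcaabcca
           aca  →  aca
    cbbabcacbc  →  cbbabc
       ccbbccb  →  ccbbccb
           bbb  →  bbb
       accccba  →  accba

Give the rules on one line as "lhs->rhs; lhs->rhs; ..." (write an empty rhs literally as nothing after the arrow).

  | ccccbcb => ccbcb
  | babc
  | babaa => bac
  | bbbbc

acb->c; baa->c; ccc->c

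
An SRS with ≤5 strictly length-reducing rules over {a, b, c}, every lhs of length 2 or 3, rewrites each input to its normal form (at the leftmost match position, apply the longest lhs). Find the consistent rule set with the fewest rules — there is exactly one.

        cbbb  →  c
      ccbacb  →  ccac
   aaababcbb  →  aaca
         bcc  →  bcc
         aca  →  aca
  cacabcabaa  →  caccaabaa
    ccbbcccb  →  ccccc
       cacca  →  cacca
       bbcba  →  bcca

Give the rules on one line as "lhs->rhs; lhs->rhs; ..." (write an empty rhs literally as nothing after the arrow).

abb->; abc->ca; bcb->cc; cb->c

  | cbbb => cbb => cb => c
  | ccbacb => ccacb => ccac
  | aaababcbb => aaabcabb => aacaabb => aaca
  | bcc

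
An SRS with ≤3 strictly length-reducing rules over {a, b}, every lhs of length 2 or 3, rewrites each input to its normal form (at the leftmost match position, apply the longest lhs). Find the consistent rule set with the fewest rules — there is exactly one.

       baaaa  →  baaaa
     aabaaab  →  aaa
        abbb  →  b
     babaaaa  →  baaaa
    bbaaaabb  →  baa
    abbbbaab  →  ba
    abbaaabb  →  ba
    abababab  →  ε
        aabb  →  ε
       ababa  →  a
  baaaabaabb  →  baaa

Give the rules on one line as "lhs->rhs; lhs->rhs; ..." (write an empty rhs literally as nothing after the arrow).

  | baaaa
  | aabaaab => aaaab => aaa
  | abbb => bb => b
  | babaaaa => baaaa

ab->; bb->b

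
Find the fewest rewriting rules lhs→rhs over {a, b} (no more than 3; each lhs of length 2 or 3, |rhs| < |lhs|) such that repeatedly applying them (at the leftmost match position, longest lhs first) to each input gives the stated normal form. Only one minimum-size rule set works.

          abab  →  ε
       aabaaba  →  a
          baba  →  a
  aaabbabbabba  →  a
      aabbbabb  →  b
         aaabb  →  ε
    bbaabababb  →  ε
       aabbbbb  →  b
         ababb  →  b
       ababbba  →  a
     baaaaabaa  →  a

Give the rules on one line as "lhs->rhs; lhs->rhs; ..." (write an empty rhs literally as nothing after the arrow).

  | abab => bab => bb => ε
  | aabaaba => abaaba => baaba => baba => bba => a
  | baba => bba => a
  | aaabbabbabba => aabbabbabba => abbabbabba => bbabbabba => abbabba => bbabba => abba => bba => a

aa->a; ab->b; bb->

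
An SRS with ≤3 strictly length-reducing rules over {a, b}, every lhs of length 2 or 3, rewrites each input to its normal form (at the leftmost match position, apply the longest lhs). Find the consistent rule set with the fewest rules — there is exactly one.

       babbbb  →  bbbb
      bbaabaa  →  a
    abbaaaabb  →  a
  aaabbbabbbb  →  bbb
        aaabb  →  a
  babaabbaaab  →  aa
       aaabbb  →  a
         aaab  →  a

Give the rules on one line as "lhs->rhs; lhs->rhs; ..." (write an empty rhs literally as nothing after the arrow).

aab->; ab->a; ba->

  | babbbb => bbbb
  | bbaabaa => babaa => baa => a
  | abbaaaabb => abaaaabb => aaaaabb => aaab => a
  | aaabbbabbbb => abbabbbb => ababbbb => aabbbb => bbb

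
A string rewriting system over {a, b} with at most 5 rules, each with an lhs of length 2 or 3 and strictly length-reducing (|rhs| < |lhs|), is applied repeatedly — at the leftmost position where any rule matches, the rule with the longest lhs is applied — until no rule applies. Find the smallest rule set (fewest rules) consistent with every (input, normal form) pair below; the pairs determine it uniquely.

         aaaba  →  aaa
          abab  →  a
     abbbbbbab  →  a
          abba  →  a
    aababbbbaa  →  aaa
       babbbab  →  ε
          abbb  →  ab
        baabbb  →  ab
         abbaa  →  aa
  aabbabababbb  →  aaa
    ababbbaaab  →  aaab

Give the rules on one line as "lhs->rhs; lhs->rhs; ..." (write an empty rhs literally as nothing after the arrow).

  | aaaba => aaa
  | abab => a
  | abbbbbbab => abbbbab => abbab => abab => a
  | abba => aba => a

ba->; bab->; bb->; bba->ba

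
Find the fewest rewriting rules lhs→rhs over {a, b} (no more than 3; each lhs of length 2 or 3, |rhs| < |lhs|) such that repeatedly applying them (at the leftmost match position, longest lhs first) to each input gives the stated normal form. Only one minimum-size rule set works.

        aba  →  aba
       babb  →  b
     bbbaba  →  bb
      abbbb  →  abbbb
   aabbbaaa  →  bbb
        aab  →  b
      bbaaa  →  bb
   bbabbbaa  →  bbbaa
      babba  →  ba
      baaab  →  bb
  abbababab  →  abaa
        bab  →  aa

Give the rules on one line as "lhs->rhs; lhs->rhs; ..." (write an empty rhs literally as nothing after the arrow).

aaa->; aab->b; bab->aa

  | aba
  | babb => aab => b
  | bbbaba => bbaaa => bb
  | abbbb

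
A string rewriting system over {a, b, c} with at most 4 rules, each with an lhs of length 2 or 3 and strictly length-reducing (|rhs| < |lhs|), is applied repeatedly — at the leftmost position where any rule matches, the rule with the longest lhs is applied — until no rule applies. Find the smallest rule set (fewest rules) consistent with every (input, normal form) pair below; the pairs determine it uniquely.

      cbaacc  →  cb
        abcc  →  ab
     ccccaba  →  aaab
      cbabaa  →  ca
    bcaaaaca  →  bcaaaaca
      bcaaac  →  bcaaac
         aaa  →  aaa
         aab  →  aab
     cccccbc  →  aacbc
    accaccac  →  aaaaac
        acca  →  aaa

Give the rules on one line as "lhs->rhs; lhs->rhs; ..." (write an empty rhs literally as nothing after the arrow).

ba->b; bba->; cc->a

  | cbaacc => cbacc => cbcc => cba => cb
  | abcc => aba => ab
  | ccccaba => accaba => aaaba => aaab
  | cbabaa => cbbaa => ca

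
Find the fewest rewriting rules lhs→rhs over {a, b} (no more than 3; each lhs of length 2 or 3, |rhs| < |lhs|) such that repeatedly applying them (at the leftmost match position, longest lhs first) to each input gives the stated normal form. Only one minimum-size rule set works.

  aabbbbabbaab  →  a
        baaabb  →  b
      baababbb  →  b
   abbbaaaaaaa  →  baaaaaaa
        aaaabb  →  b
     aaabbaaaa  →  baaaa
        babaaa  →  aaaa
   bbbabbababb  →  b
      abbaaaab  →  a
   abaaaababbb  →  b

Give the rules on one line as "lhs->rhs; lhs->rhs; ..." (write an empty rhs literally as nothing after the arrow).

  | aabbbbabbaab => abbbbabbaab => bbbbabbaab => bbbabbaab => bbabbaab => babbaab => abaab => baab => bab => a
  | baaabb => baabb => babb => ab => b
  | baababbb => bababbb => aabbb => abbb => bbb => bb => b
  | abbbaaaaaaa => bbbaaaaaaa => bbaaaaaaa => baaaaaaa

ab->b; bab->a; bb->b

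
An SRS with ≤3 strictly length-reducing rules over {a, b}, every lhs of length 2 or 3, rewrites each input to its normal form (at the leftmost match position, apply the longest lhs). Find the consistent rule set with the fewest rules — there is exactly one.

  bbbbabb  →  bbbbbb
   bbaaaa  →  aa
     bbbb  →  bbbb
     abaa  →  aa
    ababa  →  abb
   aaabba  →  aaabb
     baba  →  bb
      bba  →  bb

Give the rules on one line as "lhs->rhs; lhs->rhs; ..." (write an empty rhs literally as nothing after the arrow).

  | bbbbabb => bbbbbb
  | bbaaaa => baaa => aa
  | bbbb
  | abaa => aa

ba->b; baa->a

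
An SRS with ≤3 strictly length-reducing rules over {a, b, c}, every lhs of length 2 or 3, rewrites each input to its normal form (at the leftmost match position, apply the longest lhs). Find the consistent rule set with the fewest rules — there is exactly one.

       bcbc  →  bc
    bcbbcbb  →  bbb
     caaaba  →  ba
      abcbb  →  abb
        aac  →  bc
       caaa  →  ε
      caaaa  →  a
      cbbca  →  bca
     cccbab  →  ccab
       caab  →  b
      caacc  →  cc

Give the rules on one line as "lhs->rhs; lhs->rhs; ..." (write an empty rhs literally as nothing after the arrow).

aa->b; aaa->b; cb->

  | bcbc => bc
  | bcbbcbb => bbcbb => bbb
  | caaaba => cbba => ba
  | abcbb => abb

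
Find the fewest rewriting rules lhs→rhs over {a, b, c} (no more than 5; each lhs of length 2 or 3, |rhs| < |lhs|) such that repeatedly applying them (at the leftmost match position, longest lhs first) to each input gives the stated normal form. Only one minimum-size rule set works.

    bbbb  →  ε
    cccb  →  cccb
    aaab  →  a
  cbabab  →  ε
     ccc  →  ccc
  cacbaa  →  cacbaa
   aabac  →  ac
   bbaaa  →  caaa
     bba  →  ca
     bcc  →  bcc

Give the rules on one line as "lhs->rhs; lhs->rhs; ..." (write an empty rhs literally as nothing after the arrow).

  | bbbb => cbb => ε
  | cccb
  | aaab => a
  | cbabab => cbb => ε

aab->; aba->; bb->c; cbb->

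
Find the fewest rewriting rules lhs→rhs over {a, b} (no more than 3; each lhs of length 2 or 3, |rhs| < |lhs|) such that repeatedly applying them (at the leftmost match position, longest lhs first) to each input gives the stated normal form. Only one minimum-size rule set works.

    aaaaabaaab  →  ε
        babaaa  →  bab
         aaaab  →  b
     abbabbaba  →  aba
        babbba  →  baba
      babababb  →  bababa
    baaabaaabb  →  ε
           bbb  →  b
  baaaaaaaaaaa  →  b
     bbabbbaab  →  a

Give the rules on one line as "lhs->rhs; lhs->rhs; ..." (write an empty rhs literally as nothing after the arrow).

aa->; aaa->aa; bb->

  | aaaaabaaab => aaaabaaab => aaabaaab => aabaaab => baaab => baab => bb => ε
  | babaaa => babaa => bab
  | aaaab => aaab => aab => b
  | abbabbaba => aabbaba => bbaba => aba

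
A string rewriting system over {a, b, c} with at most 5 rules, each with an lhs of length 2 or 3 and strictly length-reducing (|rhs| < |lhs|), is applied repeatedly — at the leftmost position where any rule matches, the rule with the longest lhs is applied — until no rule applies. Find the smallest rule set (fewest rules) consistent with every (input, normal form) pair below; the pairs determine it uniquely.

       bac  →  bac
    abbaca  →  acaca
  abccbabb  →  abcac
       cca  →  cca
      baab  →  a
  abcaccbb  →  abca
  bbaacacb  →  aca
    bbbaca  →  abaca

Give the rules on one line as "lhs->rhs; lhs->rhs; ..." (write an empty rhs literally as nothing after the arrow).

aa->; abb->ac; bb->a; cb->

  | bac
  | abbaca => acaca
  | abccbabb => abcabb => abcac
  | cca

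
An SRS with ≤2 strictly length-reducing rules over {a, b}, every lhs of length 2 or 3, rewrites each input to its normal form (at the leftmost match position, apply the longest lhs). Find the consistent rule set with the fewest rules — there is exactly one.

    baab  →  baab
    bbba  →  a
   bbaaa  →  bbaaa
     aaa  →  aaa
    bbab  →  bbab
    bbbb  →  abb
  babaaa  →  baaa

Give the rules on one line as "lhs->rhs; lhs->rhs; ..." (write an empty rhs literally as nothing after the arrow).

  | baab
  | bbba => aba => a
  | bbaaa
  | aaa

aba->a; bbb->ab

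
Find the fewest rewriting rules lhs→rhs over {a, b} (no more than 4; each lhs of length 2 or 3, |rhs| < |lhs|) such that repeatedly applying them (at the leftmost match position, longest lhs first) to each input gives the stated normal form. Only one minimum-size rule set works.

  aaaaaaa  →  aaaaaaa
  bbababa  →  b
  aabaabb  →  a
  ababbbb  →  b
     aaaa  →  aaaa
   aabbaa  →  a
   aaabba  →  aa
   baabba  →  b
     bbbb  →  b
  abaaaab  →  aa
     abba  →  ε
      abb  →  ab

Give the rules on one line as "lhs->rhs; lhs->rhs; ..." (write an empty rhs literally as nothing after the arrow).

aab->a; aba->; ba->b; bb->b

  | aaaaaaa
  | bbababa => bababa => bbaba => baba => bba => ba => b
  | aabaabb => aaabb => aab => a
  | ababbbb => bbbb => bbb => bb => b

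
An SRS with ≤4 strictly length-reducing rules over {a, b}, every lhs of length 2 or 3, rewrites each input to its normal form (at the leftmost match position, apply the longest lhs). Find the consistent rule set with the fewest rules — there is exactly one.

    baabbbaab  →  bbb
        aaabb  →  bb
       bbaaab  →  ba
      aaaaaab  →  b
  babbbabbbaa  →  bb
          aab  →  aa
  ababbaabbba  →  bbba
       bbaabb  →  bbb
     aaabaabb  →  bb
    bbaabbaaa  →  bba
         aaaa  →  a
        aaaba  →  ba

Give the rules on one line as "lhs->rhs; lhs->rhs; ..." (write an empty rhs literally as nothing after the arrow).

aaa->; ab->a; abb->; baa->

  | baabbbaab => bbbaab => bbb
  | aaabb => bb
  | bbaaab => bab => ba
  | aaaaaab => aaab => b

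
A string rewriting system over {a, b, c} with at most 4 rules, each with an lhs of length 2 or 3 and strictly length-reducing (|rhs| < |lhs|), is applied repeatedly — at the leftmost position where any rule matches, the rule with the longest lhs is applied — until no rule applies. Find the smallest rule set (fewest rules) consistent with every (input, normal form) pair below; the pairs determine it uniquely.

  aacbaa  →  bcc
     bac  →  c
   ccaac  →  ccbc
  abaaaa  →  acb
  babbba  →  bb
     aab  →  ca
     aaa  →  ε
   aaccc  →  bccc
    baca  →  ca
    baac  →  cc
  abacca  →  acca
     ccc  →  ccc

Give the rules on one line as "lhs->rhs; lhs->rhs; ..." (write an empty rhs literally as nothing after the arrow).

aa->b; aab->ca; ba->; baa->c

  | aacbaa => bcbaa => bcc
  | bac => c
  | ccaac => ccbc
  | abaaaa => acaa => acb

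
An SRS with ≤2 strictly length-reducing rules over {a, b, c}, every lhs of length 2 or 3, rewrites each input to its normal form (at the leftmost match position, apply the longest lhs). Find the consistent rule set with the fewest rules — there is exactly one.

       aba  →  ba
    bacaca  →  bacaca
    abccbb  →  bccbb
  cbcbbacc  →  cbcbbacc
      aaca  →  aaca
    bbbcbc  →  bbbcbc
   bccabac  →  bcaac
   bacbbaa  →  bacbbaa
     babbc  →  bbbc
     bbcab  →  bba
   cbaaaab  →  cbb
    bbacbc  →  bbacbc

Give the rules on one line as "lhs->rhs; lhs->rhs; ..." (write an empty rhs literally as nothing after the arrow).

  | aba => ba
  | bacaca
  | abccbb => bccbb
  | cbcbbacc

ab->b; cab->a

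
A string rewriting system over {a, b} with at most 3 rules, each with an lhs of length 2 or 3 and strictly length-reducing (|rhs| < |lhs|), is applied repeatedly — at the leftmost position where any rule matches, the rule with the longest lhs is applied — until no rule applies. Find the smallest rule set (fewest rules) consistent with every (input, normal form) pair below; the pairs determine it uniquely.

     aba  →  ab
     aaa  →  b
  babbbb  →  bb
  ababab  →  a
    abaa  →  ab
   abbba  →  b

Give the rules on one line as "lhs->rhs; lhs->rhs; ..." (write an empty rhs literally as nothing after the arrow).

aa->b; ba->b; bbb->

  | aba => ab
  | aaa => ba => b
  | babbbb => bbbbb => bb
  | ababab => abbab => abbb => a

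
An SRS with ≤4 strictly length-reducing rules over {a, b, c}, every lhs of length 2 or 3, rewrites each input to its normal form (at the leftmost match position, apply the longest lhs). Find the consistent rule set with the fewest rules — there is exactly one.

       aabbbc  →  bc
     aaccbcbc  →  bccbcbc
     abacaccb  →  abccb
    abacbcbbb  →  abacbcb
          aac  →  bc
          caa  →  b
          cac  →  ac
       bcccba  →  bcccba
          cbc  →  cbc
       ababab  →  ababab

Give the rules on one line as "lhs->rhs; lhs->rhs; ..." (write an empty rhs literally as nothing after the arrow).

aa->b; bb->b; ca->a

  | aabbbc => bbbbc => bbbc => bbc => bc
  | aaccbcbc => bccbcbc
  | abacaccb => abaaccb => abbccb => abccb
  | abacbcbbb => abacbcbb => abacbcb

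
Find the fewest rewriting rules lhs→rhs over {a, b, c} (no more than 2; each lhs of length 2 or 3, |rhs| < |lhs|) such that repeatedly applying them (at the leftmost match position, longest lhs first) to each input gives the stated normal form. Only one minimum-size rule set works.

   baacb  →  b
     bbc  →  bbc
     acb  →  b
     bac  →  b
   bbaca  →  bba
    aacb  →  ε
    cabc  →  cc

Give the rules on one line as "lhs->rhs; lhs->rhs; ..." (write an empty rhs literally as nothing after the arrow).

ab->; ac->

  | baacb => bab => b
  | bbc
  | acb => b
  | bac => b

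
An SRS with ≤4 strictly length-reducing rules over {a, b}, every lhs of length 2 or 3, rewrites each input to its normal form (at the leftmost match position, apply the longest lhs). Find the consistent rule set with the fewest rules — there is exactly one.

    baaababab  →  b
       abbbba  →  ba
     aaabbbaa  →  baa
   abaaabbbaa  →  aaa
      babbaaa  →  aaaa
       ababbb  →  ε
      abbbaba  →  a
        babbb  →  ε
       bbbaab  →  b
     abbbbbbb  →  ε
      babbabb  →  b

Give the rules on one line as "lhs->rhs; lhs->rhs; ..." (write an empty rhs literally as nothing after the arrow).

aab->; ab->; aba->ba; bb->a

  | baaababab => baabab => bab => b
  | abbbba => bbba => aba => ba
  | aaabbbaa => abbaa => baa
  | abaaabbbaa => baaabbbaa => babbaa => bbaa => aaa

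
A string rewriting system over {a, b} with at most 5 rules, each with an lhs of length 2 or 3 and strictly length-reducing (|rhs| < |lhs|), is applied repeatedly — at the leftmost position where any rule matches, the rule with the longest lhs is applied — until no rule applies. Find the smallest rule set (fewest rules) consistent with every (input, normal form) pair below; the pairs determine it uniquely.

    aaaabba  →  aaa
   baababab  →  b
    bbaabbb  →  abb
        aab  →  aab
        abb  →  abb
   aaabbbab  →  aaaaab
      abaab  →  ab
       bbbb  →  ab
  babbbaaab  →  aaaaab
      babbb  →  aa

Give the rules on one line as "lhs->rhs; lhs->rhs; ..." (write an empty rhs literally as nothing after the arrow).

  | aaaabba => aaaaba => aaa
  | baababab => bbabab => babab => abab => b
  | bbaabbb => bbbbb => abb
  | aab

aba->; ba->a; baa->b; bbb->a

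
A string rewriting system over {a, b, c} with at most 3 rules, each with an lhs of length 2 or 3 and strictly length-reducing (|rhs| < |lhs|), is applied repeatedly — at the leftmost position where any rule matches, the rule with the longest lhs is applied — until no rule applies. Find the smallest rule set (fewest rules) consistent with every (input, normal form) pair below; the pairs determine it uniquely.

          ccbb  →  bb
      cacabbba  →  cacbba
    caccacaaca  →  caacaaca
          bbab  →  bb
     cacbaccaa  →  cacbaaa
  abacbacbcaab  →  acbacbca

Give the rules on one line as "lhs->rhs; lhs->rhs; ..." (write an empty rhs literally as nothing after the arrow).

ab->; cc->

  | ccbb => bb
  | cacabbba => cacbba
  | caccacaaca => caacaaca
  | bbab => bb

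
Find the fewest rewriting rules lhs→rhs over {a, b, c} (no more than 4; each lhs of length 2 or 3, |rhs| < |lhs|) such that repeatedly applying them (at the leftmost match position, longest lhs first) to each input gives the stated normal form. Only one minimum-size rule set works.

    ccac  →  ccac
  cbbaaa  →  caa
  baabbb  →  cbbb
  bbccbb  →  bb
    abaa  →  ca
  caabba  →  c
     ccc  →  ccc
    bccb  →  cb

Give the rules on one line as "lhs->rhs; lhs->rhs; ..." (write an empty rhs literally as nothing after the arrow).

ab->b; ba->c; bc->

  | ccac
  | cbbaaa => cbcaa => caa
  | baabbb => cabbb => cbbb
  | bbccbb => bcbb => bb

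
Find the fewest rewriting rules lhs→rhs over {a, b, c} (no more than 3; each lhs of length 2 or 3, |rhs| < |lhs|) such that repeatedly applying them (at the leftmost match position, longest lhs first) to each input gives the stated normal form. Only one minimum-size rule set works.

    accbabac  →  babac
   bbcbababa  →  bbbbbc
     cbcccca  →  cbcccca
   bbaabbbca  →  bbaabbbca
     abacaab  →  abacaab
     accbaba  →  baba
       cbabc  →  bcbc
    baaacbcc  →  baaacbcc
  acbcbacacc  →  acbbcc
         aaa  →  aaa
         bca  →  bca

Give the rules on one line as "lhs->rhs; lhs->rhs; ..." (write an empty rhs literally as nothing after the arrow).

acc->; cba->bc

  | accbabac => babac
  | bbcbababa => bbbcbaba => bbbbcba => bbbbbc
  | cbcccca
  | bbaabbbca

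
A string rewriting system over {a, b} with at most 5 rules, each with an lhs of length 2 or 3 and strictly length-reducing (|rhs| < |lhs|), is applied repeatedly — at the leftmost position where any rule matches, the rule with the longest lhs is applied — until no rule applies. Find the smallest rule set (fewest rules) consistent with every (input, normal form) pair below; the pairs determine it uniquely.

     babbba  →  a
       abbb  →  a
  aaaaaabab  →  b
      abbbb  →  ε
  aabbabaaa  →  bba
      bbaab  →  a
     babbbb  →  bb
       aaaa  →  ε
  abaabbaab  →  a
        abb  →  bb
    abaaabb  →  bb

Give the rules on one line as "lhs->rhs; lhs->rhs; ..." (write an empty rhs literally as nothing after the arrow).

  | babbba => bbbba => aba => a
  | abbb => bbb => a
  | aaaaaabab => aaaabab => aabab => bab => b
  | abbbb => bbbb => ab => ε

aa->; ab->; abb->bb; bbb->a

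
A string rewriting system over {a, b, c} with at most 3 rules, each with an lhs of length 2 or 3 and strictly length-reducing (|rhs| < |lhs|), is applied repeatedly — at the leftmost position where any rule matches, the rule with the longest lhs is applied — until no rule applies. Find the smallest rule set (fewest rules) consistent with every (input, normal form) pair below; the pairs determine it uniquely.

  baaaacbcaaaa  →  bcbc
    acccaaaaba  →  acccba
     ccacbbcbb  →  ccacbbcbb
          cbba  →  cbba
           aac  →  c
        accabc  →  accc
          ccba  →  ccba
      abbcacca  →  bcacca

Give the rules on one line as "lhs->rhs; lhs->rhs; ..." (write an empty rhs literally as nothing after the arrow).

  | baaaacbcaaaa => baacbcaaaa => bcbcaaaa => bcbcaa => bcbc
  | acccaaaaba => acccaaba => acccba
  | ccacbbcbb
  | cbba

aa->; ab->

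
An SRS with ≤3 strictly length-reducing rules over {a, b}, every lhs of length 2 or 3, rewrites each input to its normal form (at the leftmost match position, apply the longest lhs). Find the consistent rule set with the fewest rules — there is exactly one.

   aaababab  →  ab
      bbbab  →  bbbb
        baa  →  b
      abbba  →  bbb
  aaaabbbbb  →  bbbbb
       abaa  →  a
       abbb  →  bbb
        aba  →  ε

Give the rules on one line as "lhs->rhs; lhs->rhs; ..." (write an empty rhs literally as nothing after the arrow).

  | aaababab => aabab => ab
  | bbbab => bbbb
  | baa => ba => b
  | abbba => bbba => bbb

aba->; abb->bb; ba->b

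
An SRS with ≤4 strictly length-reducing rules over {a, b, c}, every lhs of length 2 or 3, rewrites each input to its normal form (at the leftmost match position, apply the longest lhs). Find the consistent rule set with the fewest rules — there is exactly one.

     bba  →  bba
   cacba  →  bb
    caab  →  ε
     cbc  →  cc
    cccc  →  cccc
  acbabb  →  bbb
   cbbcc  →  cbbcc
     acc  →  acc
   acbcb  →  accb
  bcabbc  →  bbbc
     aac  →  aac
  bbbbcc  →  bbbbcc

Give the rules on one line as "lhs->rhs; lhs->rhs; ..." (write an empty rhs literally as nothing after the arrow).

ab->; ca->; cba->bb; cbc->cc

  | bba
  | cacba => cba => bb
  | caab => ab => ε
  | cbc => cc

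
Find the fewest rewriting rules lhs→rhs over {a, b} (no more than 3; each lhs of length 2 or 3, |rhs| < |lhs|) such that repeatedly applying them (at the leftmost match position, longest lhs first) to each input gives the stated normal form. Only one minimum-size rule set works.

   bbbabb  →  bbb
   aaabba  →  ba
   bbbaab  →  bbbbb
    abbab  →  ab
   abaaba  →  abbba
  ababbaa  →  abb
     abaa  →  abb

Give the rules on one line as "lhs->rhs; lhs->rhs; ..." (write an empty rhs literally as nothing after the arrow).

  | bbbabb => bbb
  | aaabba => babba => ba
  | bbbaab => bbbbb
  | abbab => ab

aa->b; bab->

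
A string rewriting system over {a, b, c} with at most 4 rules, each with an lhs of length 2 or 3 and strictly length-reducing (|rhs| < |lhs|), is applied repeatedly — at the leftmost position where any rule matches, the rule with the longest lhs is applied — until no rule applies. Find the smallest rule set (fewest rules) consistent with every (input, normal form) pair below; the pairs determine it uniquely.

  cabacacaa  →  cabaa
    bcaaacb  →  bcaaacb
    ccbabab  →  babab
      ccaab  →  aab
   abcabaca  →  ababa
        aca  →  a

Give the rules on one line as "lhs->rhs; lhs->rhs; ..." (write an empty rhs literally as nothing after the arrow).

abc->ab; aca->a; cc->

  | cabacacaa => cabacaa => cabaa
  | bcaaacb
  | ccbabab => babab
  | ccaab => aab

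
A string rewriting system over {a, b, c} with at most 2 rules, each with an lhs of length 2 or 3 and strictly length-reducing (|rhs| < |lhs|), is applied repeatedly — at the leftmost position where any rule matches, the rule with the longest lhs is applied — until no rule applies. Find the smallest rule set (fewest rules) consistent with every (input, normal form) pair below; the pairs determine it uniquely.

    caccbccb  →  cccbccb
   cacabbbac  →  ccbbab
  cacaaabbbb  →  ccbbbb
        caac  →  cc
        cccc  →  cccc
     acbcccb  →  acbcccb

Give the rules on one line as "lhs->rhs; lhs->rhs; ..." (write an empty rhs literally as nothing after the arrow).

bac->ab; ca->c

  | caccbccb => cccbccb
  | cacabbbac => ccabbbac => ccbbbac => ccbbab
  | cacaaabbbb => ccaaabbbb => ccaabbbb => ccabbbb => ccbbbb
  | caac => cac => cc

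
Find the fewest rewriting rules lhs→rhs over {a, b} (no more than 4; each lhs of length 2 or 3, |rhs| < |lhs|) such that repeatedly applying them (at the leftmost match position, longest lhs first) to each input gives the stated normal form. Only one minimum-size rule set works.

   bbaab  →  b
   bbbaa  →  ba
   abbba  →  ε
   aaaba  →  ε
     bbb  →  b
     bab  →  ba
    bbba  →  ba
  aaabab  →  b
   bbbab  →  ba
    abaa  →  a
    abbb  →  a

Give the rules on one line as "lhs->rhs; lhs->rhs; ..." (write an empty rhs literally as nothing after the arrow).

  | bbaab => aab => b
  | bbbaa => baa => ba
  | abbba => abba => aba => aa => ε
  | aaaba => aba => aa => ε

aa->; ab->a; baa->ba; bb->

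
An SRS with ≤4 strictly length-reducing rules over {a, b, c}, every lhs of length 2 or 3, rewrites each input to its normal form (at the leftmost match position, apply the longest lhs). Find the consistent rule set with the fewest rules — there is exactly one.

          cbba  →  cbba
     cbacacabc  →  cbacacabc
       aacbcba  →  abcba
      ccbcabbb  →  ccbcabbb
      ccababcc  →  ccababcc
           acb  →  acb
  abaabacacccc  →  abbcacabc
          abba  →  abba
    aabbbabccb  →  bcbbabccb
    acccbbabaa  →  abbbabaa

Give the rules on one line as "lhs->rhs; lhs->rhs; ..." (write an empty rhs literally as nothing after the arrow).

aab->bc; aac->a; ccc->b

  | cbba
  | cbacacabc
  | aacbcba => abcba
  | ccbcabbb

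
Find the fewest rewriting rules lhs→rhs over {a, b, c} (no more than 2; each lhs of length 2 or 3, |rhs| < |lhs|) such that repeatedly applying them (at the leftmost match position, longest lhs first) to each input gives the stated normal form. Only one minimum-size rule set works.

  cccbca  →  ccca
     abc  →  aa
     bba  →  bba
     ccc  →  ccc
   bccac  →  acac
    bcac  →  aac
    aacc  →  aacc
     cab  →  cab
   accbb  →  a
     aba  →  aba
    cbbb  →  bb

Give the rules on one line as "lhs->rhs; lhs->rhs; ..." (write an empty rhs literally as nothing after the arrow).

  | cccbca => ccca
  | abc => aa
  | bba
  | ccc

bc->a; cb->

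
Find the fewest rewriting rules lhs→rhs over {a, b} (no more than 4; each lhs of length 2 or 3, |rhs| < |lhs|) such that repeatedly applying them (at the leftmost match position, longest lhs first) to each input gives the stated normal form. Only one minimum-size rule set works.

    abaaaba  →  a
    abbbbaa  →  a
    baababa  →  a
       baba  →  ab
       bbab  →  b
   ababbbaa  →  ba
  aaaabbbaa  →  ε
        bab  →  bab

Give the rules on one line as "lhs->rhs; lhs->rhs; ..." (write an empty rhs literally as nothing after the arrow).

aa->; aba->bb; baa->ba; bb->a

  | abaaaba => bbaaba => aaaba => aba => bb => a
  | abbbbaa => aabbaa => bbaa => aaa => a
  | baababa => bababa => bbbba => abba => aaa => a
  | baba => bbb => ab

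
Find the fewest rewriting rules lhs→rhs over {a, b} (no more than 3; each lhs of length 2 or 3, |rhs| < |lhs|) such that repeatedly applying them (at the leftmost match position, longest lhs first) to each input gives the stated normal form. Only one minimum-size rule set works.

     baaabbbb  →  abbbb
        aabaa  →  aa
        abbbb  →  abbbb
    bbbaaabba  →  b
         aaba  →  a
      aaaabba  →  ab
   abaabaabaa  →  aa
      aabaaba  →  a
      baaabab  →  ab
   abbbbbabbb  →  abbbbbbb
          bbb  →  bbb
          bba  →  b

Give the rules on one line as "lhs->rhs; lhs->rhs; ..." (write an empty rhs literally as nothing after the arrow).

  | baaabbbb => aabbbb => abbbb
  | aabaa => abaa => aa
  | abbbb
  | bbbaaabba => bbaabba => babba => bba => b

aab->ab; ba->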